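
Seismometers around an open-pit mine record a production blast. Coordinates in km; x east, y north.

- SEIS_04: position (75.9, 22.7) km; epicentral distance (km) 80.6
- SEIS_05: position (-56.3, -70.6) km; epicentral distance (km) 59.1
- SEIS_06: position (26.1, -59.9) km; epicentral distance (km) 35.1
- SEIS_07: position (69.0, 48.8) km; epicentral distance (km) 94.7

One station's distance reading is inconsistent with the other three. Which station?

Solve using three stations at a time. Using SEIS_04, SEIS_06, SEIS_07 (subtract circle equations pairwise → linear system) gives (x, y) ≈ (12.7, -27.4).
Distances from that point to each station vs reported:
  SEIS_04: calculated 80.6 vs reported 80.6 → residual 0.0 km
  SEIS_05: calculated 81.4 vs reported 59.1 → residual 22.3 km
  SEIS_06: calculated 35.2 vs reported 35.1 → residual 0.1 km
  SEIS_07: calculated 94.7 vs reported 94.7 → residual 0.0 km
SEIS_04, SEIS_06, SEIS_07 are mutually consistent (residuals ≈ 0); SEIS_05 is off by 22.3 km.

SEIS_05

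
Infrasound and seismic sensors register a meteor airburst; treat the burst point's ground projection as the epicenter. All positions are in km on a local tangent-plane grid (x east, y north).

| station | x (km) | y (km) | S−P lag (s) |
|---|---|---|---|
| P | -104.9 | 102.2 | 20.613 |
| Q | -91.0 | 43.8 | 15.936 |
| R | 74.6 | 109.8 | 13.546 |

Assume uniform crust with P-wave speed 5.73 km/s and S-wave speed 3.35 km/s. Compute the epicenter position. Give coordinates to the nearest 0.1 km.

Distance from S−P lag: d = Δt · v_P v_S / (v_P − v_S) = Δt · (5.73·3.35)/(5.73−3.35) ≈ 8.0653·Δt.
So d_P = 166.25, d_Q = 128.53, d_R = 109.25 km.
Circle about each station: (x + 104.9)² + (y − 102.2)² = 166.25²; (x + 91.0)² + (y − 43.8)² = 128.53²; (x − 74.6)² + (y − 109.8)² = 109.25².
Subtracting the P equation from the Q and R equations removes the quadratic terms:
27.8 x − 116.8 y = -130.31
359.0 x + 15.2 y = 11875.85
Solving the 2×2 system: x ≈ 32.7, y ≈ 8.9 km.
Check against P (with the unrounded x, y): √((x + 104.9)²+(y − 102.2)²) = 166.25 ≈ 166.25 km. ✓

x ≈ 32.7 km, y ≈ 8.9 km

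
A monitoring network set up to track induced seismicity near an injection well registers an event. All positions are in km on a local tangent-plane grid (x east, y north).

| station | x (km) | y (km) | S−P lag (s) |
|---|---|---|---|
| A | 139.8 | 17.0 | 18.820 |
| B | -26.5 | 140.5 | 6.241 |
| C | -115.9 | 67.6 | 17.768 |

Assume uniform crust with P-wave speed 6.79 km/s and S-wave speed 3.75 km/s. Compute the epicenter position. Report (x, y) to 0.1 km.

22.5 km east, 122.3 km north

Distance from S−P lag: d = Δt · v_P v_S / (v_P − v_S) = Δt · (6.79·3.75)/(6.79−3.75) ≈ 8.3758·Δt.
So d_A = 157.63, d_B = 52.27, d_C = 148.82 km.
Circle about each station: (x − 139.8)² + (y − 17.0)² = 157.63²; (x + 26.5)² + (y − 140.5)² = 52.27²; (x + 115.9)² + (y − 67.6)² = 148.82².
Subtracting pairs of circle equations eliminates x²+y² and gives linear equations (the radical axes):
-332.6 x + 247.0 y = 22724.52
-511.4 x + 101.2 y = 869.35
Solving the 2×2 system: x ≈ 22.5, y ≈ 122.3 km.
Check against A (with the unrounded x, y): √((x − 139.8)²+(y − 17.0)²) = 157.63 ≈ 157.63 km. ✓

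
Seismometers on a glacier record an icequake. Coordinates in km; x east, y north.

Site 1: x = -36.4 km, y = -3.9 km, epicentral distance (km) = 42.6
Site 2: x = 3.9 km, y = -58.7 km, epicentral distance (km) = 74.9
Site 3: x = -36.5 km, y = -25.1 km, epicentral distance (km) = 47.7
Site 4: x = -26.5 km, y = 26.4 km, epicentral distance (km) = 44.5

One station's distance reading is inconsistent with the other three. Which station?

Site 2

Solve using three stations at a time. Using Site 1, Site 3, Site 4 (subtract circle equations pairwise → linear system) gives (x, y) ≈ (6.4, -3.8).
Distances from that point to each station vs reported:
  Site 1: calculated 42.8 vs reported 42.6 → residual 0.2 km
  Site 2: calculated 54.9 vs reported 74.9 → residual 20.0 km
  Site 3: calculated 47.9 vs reported 47.7 → residual 0.2 km
  Site 4: calculated 44.7 vs reported 44.5 → residual 0.2 km
Site 1, Site 3, Site 4 are mutually consistent (residuals ≈ 0); Site 2 is off by 20.0 km.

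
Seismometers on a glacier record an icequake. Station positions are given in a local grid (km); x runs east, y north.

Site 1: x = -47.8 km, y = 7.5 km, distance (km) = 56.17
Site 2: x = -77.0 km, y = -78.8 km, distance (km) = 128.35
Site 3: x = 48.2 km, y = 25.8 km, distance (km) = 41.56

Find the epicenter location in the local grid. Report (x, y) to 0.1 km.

Circle about each station: (x + 47.8)² + (y − 7.5)² = 56.17²; (x + 77.0)² + (y + 78.8)² = 128.35²; (x − 48.2)² + (y − 25.8)² = 41.56².
Subtracting the Site 1 equation from the Site 2 and Site 3 equations removes the quadratic terms:
-58.4 x − 172.6 y = -3521.30
192.0 x + 36.6 y = 2075.63
Solving the 2×2 system: x ≈ 7.4, y ≈ 17.9 km.

x ≈ 7.4 km, y ≈ 17.9 km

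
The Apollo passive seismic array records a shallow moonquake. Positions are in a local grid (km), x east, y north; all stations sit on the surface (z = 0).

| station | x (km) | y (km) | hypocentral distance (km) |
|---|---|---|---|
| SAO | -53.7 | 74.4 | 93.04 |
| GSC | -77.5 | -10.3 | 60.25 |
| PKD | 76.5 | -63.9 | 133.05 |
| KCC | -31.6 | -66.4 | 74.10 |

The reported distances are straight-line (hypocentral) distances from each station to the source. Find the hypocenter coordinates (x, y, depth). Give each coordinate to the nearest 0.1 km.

Each station gives a sphere (x−x_i)² + (y−y_i)² + z² = d_i² (stations at z=0).
Subtracting the SAO sphere from GSC and PKD: z² cancels, leaving linear equations in x and y:
-47.6 x − 169.4 y = 2719.67
260.4 x − 276.6 y = -7529.45
Solving: x ≈ -35.402, y ≈ -6.107 km (keep extra digits for the depth step; rounded: -35.4, -6.1).
Then from the SAO sphere: z² = 93.04² − (x + 53.7)² − (y − 74.4)² with x = -35.402, y = -6.107, so z ≈ 42.898 ≈ 42.9 km.
Check against KCC (with the unrounded solution): distance 74.09 ≈ 74.10 km. ✓

(-35.4, -6.1, 42.9)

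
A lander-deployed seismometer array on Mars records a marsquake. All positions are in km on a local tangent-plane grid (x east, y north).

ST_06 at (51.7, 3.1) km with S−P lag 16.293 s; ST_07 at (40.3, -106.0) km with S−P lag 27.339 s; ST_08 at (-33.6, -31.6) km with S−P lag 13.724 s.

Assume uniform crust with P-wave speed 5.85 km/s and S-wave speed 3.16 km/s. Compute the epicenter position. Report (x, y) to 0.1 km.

-43.4 km east, 62.2 km north

Distance from S−P lag: d = Δt · v_P v_S / (v_P − v_S) = Δt · (5.85·3.16)/(5.85−3.16) ≈ 6.8721·Δt.
So d_ST_06 = 111.97, d_ST_07 = 187.88, d_ST_08 = 94.31 km.
Circle about each station: (x − 51.7)² + (y − 3.1)² = 111.97²; (x − 40.3)² + (y + 106.0)² = 187.88²; (x + 33.6)² + (y + 31.6)² = 94.31².
Subtracting pairs of circle equations eliminates x²+y² and gives linear equations (the radical axes):
-22.8 x − 218.2 y = -12584.02
-170.6 x − 69.4 y = 3087.92
Solving the 2×2 system: x ≈ -43.4, y ≈ 62.2 km.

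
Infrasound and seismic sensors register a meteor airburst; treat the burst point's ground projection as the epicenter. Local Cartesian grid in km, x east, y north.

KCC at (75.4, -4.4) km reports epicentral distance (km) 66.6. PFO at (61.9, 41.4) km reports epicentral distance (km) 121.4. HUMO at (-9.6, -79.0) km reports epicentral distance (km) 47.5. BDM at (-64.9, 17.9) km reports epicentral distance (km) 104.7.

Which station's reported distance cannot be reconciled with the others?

PFO

Solve using three stations at a time. Using KCC, HUMO, BDM (subtract circle equations pairwise → linear system) gives (x, y) ≈ (20.7, -42.4).
Distances from that point to each station vs reported:
  KCC: calculated 66.6 vs reported 66.6 → residual 0.0 km
  PFO: calculated 93.4 vs reported 121.4 → residual 28.0 km
  HUMO: calculated 47.5 vs reported 47.5 → residual 0.0 km
  BDM: calculated 104.7 vs reported 104.7 → residual 0.0 km
KCC, HUMO, BDM are mutually consistent (residuals ≈ 0); PFO is off by 28.0 km.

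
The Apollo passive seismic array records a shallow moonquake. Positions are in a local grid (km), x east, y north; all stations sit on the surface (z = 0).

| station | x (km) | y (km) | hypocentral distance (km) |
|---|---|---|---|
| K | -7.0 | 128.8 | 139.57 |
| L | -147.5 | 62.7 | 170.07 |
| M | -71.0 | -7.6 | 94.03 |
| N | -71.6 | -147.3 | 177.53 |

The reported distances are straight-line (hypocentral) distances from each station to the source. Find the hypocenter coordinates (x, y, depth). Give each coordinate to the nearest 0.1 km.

Each station gives a sphere (x−x_i)² + (y−y_i)² + z² = d_i² (stations at z=0).
Subtracting the K sphere from L and M: z² cancels, leaving linear equations in x and y:
-281.0 x − 132.2 y = -394.92
-128.0 x − 272.8 y = -901.54
Solving: x ≈ -0.192, y ≈ 3.395 km (keep extra digits for the depth step; rounded: -0.2, 3.4).
Then from the K sphere: z² = 139.57² − (x + 7.0)² − (y − 128.8)² with x = -0.192, y = 3.395, so z ≈ 60.885 ≈ 60.9 km.

x ≈ -0.2 km, y ≈ 3.4 km, depth ≈ 60.9 km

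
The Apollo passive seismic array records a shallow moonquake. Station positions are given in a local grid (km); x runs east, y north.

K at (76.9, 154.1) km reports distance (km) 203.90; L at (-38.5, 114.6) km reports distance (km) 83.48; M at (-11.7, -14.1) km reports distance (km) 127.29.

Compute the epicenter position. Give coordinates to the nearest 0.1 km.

x ≈ -108.3 km, y ≈ 68.8 km

Circle about each station: (x − 76.9)² + (y − 154.1)² = 203.90²; (x + 38.5)² + (y − 114.6)² = 83.48²; (x + 11.7)² + (y + 14.1)² = 127.29².
Subtracting the K equation from the L and M equations removes the quadratic terms:
-230.8 x − 79.0 y = 19561.29
-177.2 x − 336.4 y = -3952.25
Solving the 2×2 system: x ≈ -108.3, y ≈ 68.8 km.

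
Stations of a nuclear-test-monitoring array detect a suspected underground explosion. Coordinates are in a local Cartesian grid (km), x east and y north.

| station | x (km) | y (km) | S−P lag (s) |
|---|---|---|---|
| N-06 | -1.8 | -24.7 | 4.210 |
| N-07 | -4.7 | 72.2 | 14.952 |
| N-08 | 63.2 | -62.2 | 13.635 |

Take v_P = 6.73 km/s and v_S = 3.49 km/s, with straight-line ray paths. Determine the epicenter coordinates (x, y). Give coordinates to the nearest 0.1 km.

Distance from S−P lag: d = Δt · v_P v_S / (v_P − v_S) = Δt · (6.73·3.49)/(6.73−3.49) ≈ 7.2493·Δt.
So d_N-06 = 30.52, d_N-07 = 108.39, d_N-08 = 98.84 km.
Circle about each station: (x + 1.8)² + (y + 24.7)² = 30.52²; (x + 4.7)² + (y − 72.2)² = 108.39²; (x − 63.2)² + (y + 62.2)² = 98.84².
Subtracting the N-06 equation from the N-07 and N-08 equations removes the quadratic terms:
-5.8 x + 193.8 y = -6195.32
130.0 x − 75.0 y = -1588.13
Solving the 2×2 system: x ≈ -31.2, y ≈ -32.9 km.

(-31.2, -32.9)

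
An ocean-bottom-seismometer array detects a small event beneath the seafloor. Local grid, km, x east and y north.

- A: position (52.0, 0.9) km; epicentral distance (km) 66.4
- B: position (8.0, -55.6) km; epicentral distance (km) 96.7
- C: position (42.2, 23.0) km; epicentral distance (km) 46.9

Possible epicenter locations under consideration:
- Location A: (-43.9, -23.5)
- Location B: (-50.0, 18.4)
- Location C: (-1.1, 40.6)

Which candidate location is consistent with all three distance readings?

For each candidate, compare |candidate − station| to the reported distance:
Location A: residuals A 32.6, B 35.7, C 51.0 → max 51.0 km
Location B: residuals A 37.1, B 2.7, C 45.4 → max 45.4 km
Location C: residuals A 0.1, B 0.1, C 0.2 → max 0.2 km
Only Location C has all residuals ≈ 0.

Location C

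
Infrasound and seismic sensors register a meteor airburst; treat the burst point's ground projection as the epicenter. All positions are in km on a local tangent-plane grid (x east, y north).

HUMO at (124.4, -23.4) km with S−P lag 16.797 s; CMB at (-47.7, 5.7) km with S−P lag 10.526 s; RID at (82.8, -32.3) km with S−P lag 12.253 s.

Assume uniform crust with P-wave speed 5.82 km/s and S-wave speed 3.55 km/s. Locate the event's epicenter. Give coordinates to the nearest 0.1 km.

(-15.7, -84.6)

Distance from S−P lag: d = Δt · v_P v_S / (v_P − v_S) = Δt · (5.82·3.55)/(5.82−3.55) ≈ 9.1018·Δt.
So d_HUMO = 152.88, d_CMB = 95.81, d_RID = 111.52 km.
Circle about each station: (x − 124.4)² + (y + 23.4)² = 152.88²; (x + 47.7)² + (y − 5.7)² = 95.81²; (x − 82.8)² + (y + 32.3)² = 111.52².
Subtracting the HUMO equation from the CMB and RID equations removes the quadratic terms:
-344.2 x + 58.2 y = 477.60
-83.2 x − 17.8 y = 2811.79
Solving the 2×2 system: x ≈ -15.7, y ≈ -84.6 km.
Check against HUMO (with the unrounded x, y): √((x − 124.4)²+(y + 23.4)²) = 152.88 ≈ 152.88 km. ✓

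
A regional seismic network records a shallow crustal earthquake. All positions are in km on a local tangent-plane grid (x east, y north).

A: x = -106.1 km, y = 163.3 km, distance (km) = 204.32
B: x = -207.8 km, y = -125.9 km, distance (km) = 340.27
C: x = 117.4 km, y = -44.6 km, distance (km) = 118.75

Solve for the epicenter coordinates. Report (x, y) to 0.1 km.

(73.4, 65.7)

Circle about each station: (x + 106.1)² + (y − 163.3)² = 204.32²; (x + 207.8)² + (y + 125.9)² = 340.27²; (x − 117.4)² + (y + 44.6)² = 118.75².
Subtracting the A equation from the B and C equations removes the quadratic terms:
-203.4 x − 578.4 y = -52929.46
447.0 x − 415.8 y = 5492.92
Solving the 2×2 system: x ≈ 73.4, y ≈ 65.7 km.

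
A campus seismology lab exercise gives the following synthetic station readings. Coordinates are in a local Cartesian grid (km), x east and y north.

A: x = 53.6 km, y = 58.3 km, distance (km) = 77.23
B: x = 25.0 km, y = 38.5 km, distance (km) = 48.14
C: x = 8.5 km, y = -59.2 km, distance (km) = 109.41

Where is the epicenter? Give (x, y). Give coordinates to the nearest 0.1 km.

Circle about each station: (x − 53.6)² + (y − 58.3)² = 77.23²; (x − 25.0)² + (y − 38.5)² = 48.14²; (x − 8.5)² + (y + 59.2)² = 109.41².
Subtracting the A equation from the B and C equations removes the quadratic terms:
-57.2 x − 39.6 y = -517.59
-90.2 x − 235.0 y = -8701.04
Solving the 2×2 system: x ≈ -22.6, y ≈ 45.7 km.

(-22.6, 45.7)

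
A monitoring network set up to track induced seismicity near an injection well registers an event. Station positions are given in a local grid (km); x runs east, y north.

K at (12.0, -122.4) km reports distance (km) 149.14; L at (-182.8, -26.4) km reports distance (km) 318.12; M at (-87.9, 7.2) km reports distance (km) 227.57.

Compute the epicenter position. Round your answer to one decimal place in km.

Circle about each station: (x − 12.0)² + (y + 122.4)² = 149.14²; (x + 182.8)² + (y + 26.4)² = 318.12²; (x + 87.9)² + (y − 7.2)² = 227.57².
Subtracting the K equation from the L and M equations removes the quadratic terms:
-389.6 x + 192.0 y = -59970.55
-199.8 x + 259.2 y = -36892.88
Solving the 2×2 system: x ≈ 135.1, y ≈ -38.2 km.
Check against K (with the unrounded x, y): √((x − 12.0)²+(y + 122.4)²) = 149.16 ≈ 149.14 km. ✓

(135.1, -38.2)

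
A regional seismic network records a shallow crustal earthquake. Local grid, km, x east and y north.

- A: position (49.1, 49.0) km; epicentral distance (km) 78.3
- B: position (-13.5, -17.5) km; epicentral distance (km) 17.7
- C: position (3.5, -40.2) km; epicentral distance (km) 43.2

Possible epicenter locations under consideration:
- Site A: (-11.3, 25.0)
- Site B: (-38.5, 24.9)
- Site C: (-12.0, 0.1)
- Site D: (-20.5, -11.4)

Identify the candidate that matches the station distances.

For each candidate, compare |candidate − station| to the reported distance:
Site A: residuals A 13.3, B 24.9, C 23.7 → max 24.9 km
Site B: residuals A 12.6, B 31.5, C 34.3 → max 34.3 km
Site C: residuals A 0.0, B 0.0, C 0.0 → max 0.0 km
Site D: residuals A 13.9, B 8.4, C 5.7 → max 13.9 km
Only Site C has all residuals ≈ 0.

Site C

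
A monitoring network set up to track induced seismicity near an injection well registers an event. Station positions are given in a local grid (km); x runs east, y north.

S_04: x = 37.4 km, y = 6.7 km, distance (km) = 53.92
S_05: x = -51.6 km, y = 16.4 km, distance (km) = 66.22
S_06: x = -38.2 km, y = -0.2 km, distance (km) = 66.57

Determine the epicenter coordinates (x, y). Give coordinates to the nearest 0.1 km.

x ≈ 5.4 km, y ≈ 50.1 km

Circle about each station: (x − 37.4)² + (y − 6.7)² = 53.92²; (x + 51.6)² + (y − 16.4)² = 66.22²; (x + 38.2)² + (y + 0.2)² = 66.57².
Subtracting pairs of circle equations eliminates x²+y² and gives linear equations (the radical axes):
-178.0 x + 19.4 y = 10.15
-151.2 x − 13.8 y = -1508.57
Solving the 2×2 system: x ≈ 5.4, y ≈ 50.1 km.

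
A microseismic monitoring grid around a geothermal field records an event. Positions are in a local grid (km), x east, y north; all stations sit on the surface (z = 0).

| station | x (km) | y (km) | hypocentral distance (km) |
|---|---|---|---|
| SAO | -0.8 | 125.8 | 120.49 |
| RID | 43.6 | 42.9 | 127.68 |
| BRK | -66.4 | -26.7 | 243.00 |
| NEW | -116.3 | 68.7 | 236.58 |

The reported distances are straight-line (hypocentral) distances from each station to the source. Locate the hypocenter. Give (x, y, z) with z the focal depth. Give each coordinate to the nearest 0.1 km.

(100.9, 137.7, 63.5)

Each station gives a sphere (x−x_i)² + (y−y_i)² + z² = d_i² (stations at z=0).
Subtracting the SAO sphere from RID and BRK: z² cancels, leaving linear equations in x and y:
88.8 x − 165.8 y = -13869.25
-131.2 x − 305.0 y = -55235.59
Solving: x ≈ 100.906, y ≈ 137.694 km (keep extra digits for the depth step; rounded: 100.9, 137.7).
Then from the SAO sphere: z² = 120.49² − (x + 0.8)² − (y − 125.8)² with x = 100.906, y = 137.694, so z ≈ 63.500 ≈ 63.5 km.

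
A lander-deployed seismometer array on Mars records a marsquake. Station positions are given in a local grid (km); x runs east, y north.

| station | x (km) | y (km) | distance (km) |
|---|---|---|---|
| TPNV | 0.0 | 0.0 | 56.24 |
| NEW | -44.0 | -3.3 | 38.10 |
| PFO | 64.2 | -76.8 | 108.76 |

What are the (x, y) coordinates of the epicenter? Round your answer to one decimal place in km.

-38.5 km east, -41.0 km north

Circle about each station: x² + y² = 56.24²; (x + 44.0)² + (y + 3.3)² = 38.10²; (x − 64.2)² + (y + 76.8)² = 108.76².
Subtracting the TPNV equation from the NEW and PFO equations removes the quadratic terms:
-88.0 x − 6.6 y = 3658.22
128.4 x − 153.6 y = 1354.08
Solving the 2×2 system: x ≈ -38.5, y ≈ -41.0 km.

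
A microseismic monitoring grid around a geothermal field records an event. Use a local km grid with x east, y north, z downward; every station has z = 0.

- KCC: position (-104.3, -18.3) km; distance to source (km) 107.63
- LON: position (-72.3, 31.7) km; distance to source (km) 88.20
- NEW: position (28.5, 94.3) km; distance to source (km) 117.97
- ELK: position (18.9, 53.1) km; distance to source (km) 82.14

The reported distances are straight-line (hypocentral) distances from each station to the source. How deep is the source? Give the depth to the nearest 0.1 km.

Each station gives a sphere (x−x_i)² + (y−y_i)² + z² = d_i² (stations at z=0).
Subtracting the KCC sphere from LON and NEW: z² cancels, leaving linear equations in x and y:
64.0 x + 100.0 y = -1176.22
265.6 x + 225.2 y = -3841.34
Solving: x ≈ -9.817, y ≈ -5.479 km (keep extra digits for the depth step; rounded: -9.8, -5.5).
Then from the KCC sphere: z² = 107.63² − (x + 104.3)² − (y + 18.3)² with x = -9.817, y = -5.479, so z ≈ 49.928 ≈ 49.9 km.

z ≈ 49.9 km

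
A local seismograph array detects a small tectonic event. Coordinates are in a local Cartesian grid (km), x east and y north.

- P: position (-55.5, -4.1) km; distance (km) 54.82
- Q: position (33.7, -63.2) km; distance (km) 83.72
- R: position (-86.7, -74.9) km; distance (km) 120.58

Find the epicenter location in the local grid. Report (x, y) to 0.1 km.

Circle about each station: (x + 55.5)² + (y + 4.1)² = 54.82²; (x − 33.7)² + (y + 63.2)² = 83.72²; (x + 86.7)² + (y + 74.9)² = 120.58².
Subtracting the P equation from the Q and R equations removes the quadratic terms:
178.4 x − 118.2 y = -1970.94
-62.4 x − 141.6 y = -1504.46
Solving the 2×2 system: x ≈ -3.1, y ≈ 12.0 km.

-3.1 km east, 12.0 km north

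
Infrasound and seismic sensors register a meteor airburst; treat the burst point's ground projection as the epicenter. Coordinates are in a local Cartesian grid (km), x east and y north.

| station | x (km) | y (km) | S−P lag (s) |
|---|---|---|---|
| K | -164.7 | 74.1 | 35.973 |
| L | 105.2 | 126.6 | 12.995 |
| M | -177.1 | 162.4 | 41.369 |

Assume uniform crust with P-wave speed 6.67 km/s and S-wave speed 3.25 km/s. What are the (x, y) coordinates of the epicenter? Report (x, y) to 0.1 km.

62.6 km east, 56.1 km north

Distance from S−P lag: d = Δt · v_P v_S / (v_P − v_S) = Δt · (6.67·3.25)/(6.67−3.25) ≈ 6.3385·Δt.
So d_K = 228.01, d_L = 82.37, d_M = 262.22 km.
Circle about each station: (x + 164.7)² + (y − 74.1)² = 228.01²; (x − 105.2)² + (y − 126.6)² = 82.37²; (x + 177.1)² + (y − 162.4)² = 262.22².
Subtracting pairs of circle equations eliminates x²+y² and gives linear equations (the radical axes):
539.8 x + 105.0 y = 39681.44
-24.8 x + 176.6 y = 8350.50
Solving the 2×2 system: x ≈ 62.6, y ≈ 56.1 km.
Check against K (with the unrounded x, y): √((x + 164.7)²+(y − 74.1)²) = 228.02 ≈ 228.01 km. ✓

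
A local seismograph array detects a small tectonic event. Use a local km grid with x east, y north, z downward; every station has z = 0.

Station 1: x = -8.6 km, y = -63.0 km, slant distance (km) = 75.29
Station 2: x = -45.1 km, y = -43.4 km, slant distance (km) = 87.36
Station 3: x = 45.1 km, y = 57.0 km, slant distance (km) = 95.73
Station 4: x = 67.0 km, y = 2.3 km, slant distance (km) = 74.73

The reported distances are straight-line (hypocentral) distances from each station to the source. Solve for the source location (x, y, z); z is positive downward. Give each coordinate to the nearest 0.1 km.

Each station gives a sphere (x−x_i)² + (y−y_i)² + z² = d_i² (stations at z=0).
Subtracting the Station 1 sphere from Station 2 and Station 3: z² cancels, leaving linear equations in x and y:
-73.0 x + 39.2 y = -2088.58
107.4 x + 240.0 y = -2255.60
Solving: x ≈ 18.998, y ≈ -17.900 km (keep extra digits for the depth step; rounded: 19.0, -17.9).
Then from the Station 1 sphere: z² = 75.29² − (x + 8.6)² − (y + 63.0)² with x = 18.998, y = -17.900, so z ≈ 53.600 ≈ 53.6 km.

x ≈ 19.0 km, y ≈ -17.9 km, depth ≈ 53.6 km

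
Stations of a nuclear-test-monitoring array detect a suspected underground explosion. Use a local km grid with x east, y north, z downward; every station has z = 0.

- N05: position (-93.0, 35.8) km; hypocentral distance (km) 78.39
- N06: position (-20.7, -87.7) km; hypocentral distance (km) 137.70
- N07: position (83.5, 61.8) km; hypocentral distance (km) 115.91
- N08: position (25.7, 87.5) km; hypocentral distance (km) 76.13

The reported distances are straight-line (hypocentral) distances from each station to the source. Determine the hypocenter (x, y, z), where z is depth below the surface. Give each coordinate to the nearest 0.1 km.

Each station gives a sphere (x−x_i)² + (y−y_i)² + z² = d_i² (stations at z=0).
Subtracting the N05 sphere from N06 and N07: z² cancels, leaving linear equations in x and y:
144.6 x − 247.0 y = -14627.16
353.0 x + 52.0 y = -6429.29
Solving: x ≈ -24.798, y ≈ 44.702 km (keep extra digits for the depth step; rounded: -24.8, 44.7).
Then from the N05 sphere: z² = 78.39² − (x + 93.0)² − (y − 35.8)² with x = -24.798, y = 44.702, so z ≈ 37.606 ≈ 37.6 km.

x ≈ -24.8 km, y ≈ 44.7 km, depth ≈ 37.6 km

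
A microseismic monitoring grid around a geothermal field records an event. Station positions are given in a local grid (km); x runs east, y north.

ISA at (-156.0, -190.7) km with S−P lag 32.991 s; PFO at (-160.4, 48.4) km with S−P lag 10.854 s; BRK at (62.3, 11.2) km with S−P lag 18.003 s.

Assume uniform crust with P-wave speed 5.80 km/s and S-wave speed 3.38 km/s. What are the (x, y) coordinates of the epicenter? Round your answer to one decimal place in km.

Distance from S−P lag: d = Δt · v_P v_S / (v_P − v_S) = Δt · (5.80·3.38)/(5.80−3.38) ≈ 8.1008·Δt.
So d_ISA = 267.25, d_PFO = 87.93, d_BRK = 145.84 km.
Circle about each station: (x + 156.0)² + (y + 190.7)² = 267.25²; (x + 160.4)² + (y − 48.4)² = 87.93²; (x − 62.3)² + (y − 11.2)² = 145.84².
Subtracting the ISA equation from the PFO and BRK equations removes the quadratic terms:
-8.8 x + 478.2 y = 31059.11
436.6 x + 403.8 y = -6542.50
Solving the 2×2 system: x ≈ -73.8, y ≈ 63.6 km.

x ≈ -73.8 km, y ≈ 63.6 km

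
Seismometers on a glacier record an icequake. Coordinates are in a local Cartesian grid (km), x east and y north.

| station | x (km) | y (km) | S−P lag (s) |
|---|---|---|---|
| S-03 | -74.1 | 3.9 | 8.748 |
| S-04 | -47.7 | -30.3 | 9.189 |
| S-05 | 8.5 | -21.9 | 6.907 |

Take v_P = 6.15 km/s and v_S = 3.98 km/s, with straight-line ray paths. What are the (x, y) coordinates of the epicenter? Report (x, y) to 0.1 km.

x ≈ 9.7 km, y ≈ 56.0 km

Distance from S−P lag: d = Δt · v_P v_S / (v_P − v_S) = Δt · (6.15·3.98)/(6.15−3.98) ≈ 11.2797·Δt.
So d_S-03 = 98.68, d_S-04 = 103.65, d_S-05 = 77.91 km.
Circle about each station: (x + 74.1)² + (y − 3.9)² = 98.68²; (x + 47.7)² + (y + 30.3)² = 103.65²; (x − 8.5)² + (y + 21.9)² = 77.91².
Subtracting the S-03 equation from the S-04 and S-05 equations removes the quadratic terms:
52.8 x − 68.4 y = -3318.22
165.2 x − 51.6 y = -1286.39
Solving the 2×2 system: x ≈ 9.7, y ≈ 56.0 km.
Check against S-03 (with the unrounded x, y): √((x + 74.1)²+(y − 3.9)²) = 98.68 ≈ 98.68 km. ✓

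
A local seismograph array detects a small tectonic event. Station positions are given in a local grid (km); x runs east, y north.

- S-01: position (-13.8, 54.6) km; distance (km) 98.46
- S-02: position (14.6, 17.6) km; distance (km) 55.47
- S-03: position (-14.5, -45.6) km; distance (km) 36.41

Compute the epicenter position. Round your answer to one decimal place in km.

x ≈ 21.0 km, y ≈ -37.5 km

Circle about each station: (x + 13.8)² + (y − 54.6)² = 98.46²; (x − 14.6)² + (y − 17.6)² = 55.47²; (x + 14.5)² + (y + 45.6)² = 36.41².
Subtracting the S-01 equation from the S-02 and S-03 equations removes the quadratic terms:
56.8 x − 74.0 y = 3968.77
-1.4 x − 200.4 y = 7486.69
Solving the 2×2 system: x ≈ 21.0, y ≈ -37.5 km.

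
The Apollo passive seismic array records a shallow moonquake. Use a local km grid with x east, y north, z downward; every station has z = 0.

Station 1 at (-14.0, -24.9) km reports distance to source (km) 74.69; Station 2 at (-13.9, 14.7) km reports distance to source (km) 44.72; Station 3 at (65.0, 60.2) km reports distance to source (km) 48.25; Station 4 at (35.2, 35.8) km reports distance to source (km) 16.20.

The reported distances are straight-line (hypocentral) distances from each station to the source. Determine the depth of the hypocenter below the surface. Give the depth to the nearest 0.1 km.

8.4 km

Each station gives a sphere (x−x_i)² + (y−y_i)² + z² = d_i² (stations at z=0).
Subtracting the Station 1 sphere from Station 2 and Station 3: z² cancels, leaving linear equations in x and y:
0.2 x + 79.2 y = 3172.01
158.0 x + 170.2 y = 10283.56
Solving: x ≈ 22.003, y ≈ 39.995 km (keep extra digits for the depth step; rounded: 22.0, 40.0).
Then from the Station 1 sphere: z² = 74.69² − (x + 14.0)² − (y + 24.9)² with x = 22.003, y = 39.995, so z ≈ 8.427 ≈ 8.4 km.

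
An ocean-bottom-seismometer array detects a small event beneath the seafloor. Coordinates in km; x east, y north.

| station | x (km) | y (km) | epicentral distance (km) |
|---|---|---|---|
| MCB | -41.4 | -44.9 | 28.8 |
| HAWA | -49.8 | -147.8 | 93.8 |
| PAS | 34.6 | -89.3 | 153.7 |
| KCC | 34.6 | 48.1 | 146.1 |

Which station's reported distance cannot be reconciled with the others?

Solve using three stations at a time. Using MCB, HAWA, KCC (subtract circle equations pairwise → linear system) gives (x, y) ≈ (-68.1, -55.8).
Distances from that point to each station vs reported:
  MCB: calculated 28.9 vs reported 28.8 → residual 0.1 km
  HAWA: calculated 93.8 vs reported 93.8 → residual 0.0 km
  PAS: calculated 108.1 vs reported 153.7 → residual 45.6 km
  KCC: calculated 146.1 vs reported 146.1 → residual 0.0 km
MCB, HAWA, KCC are mutually consistent (residuals ≈ 0); PAS is off by 45.6 km.

PAS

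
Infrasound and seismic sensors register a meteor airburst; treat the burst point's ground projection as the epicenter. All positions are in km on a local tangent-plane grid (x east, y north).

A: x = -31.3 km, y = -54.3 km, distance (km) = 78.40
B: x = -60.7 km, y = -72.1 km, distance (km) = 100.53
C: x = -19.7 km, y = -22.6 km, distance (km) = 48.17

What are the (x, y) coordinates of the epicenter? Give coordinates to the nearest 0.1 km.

Circle about each station: (x + 31.3)² + (y + 54.3)² = 78.40²; (x + 60.7)² + (y + 72.1)² = 100.53²; (x + 19.7)² + (y + 22.6)² = 48.17².
Subtracting pairs of circle equations eliminates x²+y² and gives linear equations (the radical axes):
-58.8 x − 35.6 y = 995.00
23.2 x + 63.4 y = 796.88
Solving the 2×2 system: x ≈ -31.5, y ≈ 24.1 km.

-31.5 km east, 24.1 km north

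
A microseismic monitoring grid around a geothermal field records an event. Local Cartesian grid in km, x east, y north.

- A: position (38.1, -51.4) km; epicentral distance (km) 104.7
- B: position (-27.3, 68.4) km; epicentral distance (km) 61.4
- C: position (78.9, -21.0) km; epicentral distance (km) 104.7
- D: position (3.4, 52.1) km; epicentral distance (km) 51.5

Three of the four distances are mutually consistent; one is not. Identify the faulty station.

Solve using three stations at a time. Using B, C, D (subtract circle equations pairwise → linear system) gives (x, y) ≈ (-21.8, 7.3).
Distances from that point to each station vs reported:
  A: calculated 83.9 vs reported 104.7 → residual 20.8 km
  B: calculated 61.3 vs reported 61.4 → residual 0.1 km
  C: calculated 104.7 vs reported 104.7 → residual 0.0 km
  D: calculated 51.4 vs reported 51.5 → residual 0.1 km
B, C, D are mutually consistent (residuals ≈ 0); A is off by 20.8 km.

A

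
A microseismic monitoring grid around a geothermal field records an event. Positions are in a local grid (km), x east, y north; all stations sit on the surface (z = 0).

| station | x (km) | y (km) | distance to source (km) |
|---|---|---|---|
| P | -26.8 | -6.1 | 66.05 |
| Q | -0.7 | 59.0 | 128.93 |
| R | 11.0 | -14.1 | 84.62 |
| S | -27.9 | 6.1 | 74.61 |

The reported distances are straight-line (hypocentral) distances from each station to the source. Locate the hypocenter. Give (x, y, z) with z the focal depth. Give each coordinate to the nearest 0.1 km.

(-53.7, -51.7, 39.5)

Each station gives a sphere (x−x_i)² + (y−y_i)² + z² = d_i² (stations at z=0).
Subtracting the P sphere from Q and R: z² cancels, leaving linear equations in x and y:
52.2 x + 130.2 y = -9534.30
75.6 x − 16.0 y = -3233.58
Solving: x ≈ -53.713, y ≈ -51.694 km (keep extra digits for the depth step; rounded: -53.7, -51.7).
Then from the P sphere: z² = 66.05² − (x + 26.8)² − (y + 6.1)² with x = -53.713, y = -51.694, so z ≈ 39.490 ≈ 39.5 km.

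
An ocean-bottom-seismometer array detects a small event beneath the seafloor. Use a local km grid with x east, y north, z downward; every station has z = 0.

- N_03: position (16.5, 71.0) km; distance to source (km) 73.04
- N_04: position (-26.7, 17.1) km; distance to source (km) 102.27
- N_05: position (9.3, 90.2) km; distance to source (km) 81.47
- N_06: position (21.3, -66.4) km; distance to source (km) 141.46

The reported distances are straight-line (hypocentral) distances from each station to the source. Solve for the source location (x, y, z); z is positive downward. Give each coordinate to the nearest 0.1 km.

x ≈ 38.8 km, y ≈ 56.4 km, depth ≈ 68.0 km

Each station gives a sphere (x−x_i)² + (y−y_i)² + z² = d_i² (stations at z=0).
Subtracting the N_03 sphere from N_04 and N_05: z² cancels, leaving linear equations in x and y:
-86.4 x − 107.8 y = -9432.26
-14.4 x + 38.4 y = 1606.76
Solving: x ≈ 38.806, y ≈ 56.395 km (keep extra digits for the depth step; rounded: 38.8, 56.4).
Then from the N_03 sphere: z² = 73.04² − (x − 16.5)² − (y − 71.0)² with x = 38.806, y = 56.395, so z ≈ 68.000 ≈ 68.0 km.
Check against N_06 (with the unrounded solution): distance 141.45 ≈ 141.46 km. ✓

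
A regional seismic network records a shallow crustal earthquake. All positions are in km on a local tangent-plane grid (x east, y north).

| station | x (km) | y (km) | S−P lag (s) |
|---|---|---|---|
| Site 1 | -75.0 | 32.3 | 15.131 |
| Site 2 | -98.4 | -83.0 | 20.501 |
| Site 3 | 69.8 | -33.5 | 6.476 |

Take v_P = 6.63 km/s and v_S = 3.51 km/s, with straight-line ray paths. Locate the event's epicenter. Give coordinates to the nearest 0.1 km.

Distance from S−P lag: d = Δt · v_P v_S / (v_P − v_S) = Δt · (6.63·3.51)/(6.63−3.51) ≈ 7.4587·Δt.
So d_Site 1 = 112.86, d_Site 2 = 152.91, d_Site 3 = 48.30 km.
Circle about each station: (x + 75.0)² + (y − 32.3)² = 112.86²; (x + 98.4)² + (y + 83.0)² = 152.91²; (x − 69.8)² + (y + 33.5)² = 48.30².
Subtracting the Site 1 equation from the Site 2 and Site 3 equations removes the quadratic terms:
-46.8 x − 230.6 y = -740.82
289.6 x − 131.6 y = 9730.49
Solving the 2×2 system: x ≈ 32.1, y ≈ -3.3 km.

(32.1, -3.3)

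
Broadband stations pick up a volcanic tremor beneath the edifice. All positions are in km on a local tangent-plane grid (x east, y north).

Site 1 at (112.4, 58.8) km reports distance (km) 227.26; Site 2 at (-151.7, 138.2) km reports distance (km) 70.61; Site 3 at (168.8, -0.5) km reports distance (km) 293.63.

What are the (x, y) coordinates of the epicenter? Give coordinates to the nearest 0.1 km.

(-114.0, 78.5)

Circle about each station: (x − 112.4)² + (y − 58.8)² = 227.26²; (x + 151.7)² + (y − 138.2)² = 70.61²; (x − 168.8)² + (y + 0.5)² = 293.63².
Subtracting the Site 1 equation from the Site 2 and Site 3 equations removes the quadratic terms:
-528.2 x + 158.8 y = 72682.27
112.8 x − 118.6 y = -22168.98
Solving the 2×2 system: x ≈ -114.0, y ≈ 78.5 km.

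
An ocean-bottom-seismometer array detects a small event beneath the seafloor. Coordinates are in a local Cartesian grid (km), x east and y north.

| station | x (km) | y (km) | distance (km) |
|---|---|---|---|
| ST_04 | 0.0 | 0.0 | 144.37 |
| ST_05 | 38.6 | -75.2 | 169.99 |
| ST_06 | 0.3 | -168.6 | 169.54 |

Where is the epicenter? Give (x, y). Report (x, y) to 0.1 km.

x ≈ -130.8 km, y ≈ -61.1 km

Circle about each station: x² + y² = 144.37²; (x − 38.6)² + (y + 75.2)² = 169.99²; (x − 0.3)² + (y + 168.6)² = 169.54².
Subtracting pairs of circle equations eliminates x²+y² and gives linear equations (the radical axes):
77.2 x − 150.4 y = -908.90
0.6 x − 337.2 y = 20524.94
Solving the 2×2 system: x ≈ -130.8, y ≈ -61.1 km.
Check against ST_04 (with the unrounded x, y): √(x²+y²) = 144.38 ≈ 144.37 km. ✓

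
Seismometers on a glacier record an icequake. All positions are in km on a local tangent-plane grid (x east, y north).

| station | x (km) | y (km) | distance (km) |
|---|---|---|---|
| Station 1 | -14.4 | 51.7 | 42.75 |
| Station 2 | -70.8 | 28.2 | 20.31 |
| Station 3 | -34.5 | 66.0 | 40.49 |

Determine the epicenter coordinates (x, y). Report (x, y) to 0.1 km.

-50.5 km east, 28.8 km north

Circle about each station: (x + 14.4)² + (y − 51.7)² = 42.75²; (x + 70.8)² + (y − 28.2)² = 20.31²; (x + 34.5)² + (y − 66.0)² = 40.49².
Subtracting pairs of circle equations eliminates x²+y² and gives linear equations (the radical axes):
-112.8 x − 47.0 y = 4342.70
-40.2 x + 28.6 y = 2854.12
Solving the 2×2 system: x ≈ -50.5, y ≈ 28.8 km.
Check against Station 1 (with the unrounded x, y): √((x + 14.4)²+(y − 51.7)²) = 42.75 ≈ 42.75 km. ✓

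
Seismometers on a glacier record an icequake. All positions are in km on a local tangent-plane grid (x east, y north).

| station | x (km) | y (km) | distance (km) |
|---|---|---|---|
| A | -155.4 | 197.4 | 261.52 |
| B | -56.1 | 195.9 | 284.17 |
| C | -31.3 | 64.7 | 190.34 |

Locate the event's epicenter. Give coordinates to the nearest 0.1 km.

Circle about each station: (x + 155.4)² + (y − 197.4)² = 261.52²; (x + 56.1)² + (y − 195.9)² = 284.17²; (x + 31.3)² + (y − 64.7)² = 190.34².
Subtracting the A equation from the B and C equations removes the quadratic terms:
198.6 x − 3.0 y = -33951.78
248.2 x − 265.4 y = -25786.75
Solving the 2×2 system: x ≈ -171.9, y ≈ -63.6 km.
Check against A (with the unrounded x, y): √((x + 155.4)²+(y − 197.4)²) = 261.54 ≈ 261.52 km. ✓

(-171.9, -63.6)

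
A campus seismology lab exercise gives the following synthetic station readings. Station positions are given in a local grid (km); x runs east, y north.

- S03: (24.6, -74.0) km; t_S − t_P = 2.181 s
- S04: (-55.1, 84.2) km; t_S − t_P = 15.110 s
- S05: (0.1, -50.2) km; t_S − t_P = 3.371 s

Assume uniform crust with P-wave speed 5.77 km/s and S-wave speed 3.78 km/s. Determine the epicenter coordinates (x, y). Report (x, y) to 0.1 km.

36.9 km east, -53.5 km north

Distance from S−P lag: d = Δt · v_P v_S / (v_P − v_S) = Δt · (5.77·3.78)/(5.77−3.78) ≈ 10.9601·Δt.
So d_S03 = 23.90, d_S04 = 165.61, d_S05 = 36.95 km.
Circle about each station: (x − 24.6)² + (y + 74.0)² = 23.90²; (x + 55.1)² + (y − 84.2)² = 165.61²; (x − 0.1)² + (y + 50.2)² = 36.95².
Subtracting the S03 equation from the S04 and S05 equations removes the quadratic terms:
-159.4 x + 316.4 y = -22810.97
-49.0 x + 47.6 y = -4355.20
Solving the 2×2 system: x ≈ 36.9, y ≈ -53.5 km.
Check against S03 (with the unrounded x, y): √((x − 24.6)²+(y + 74.0)²) = 23.91 ≈ 23.90 km. ✓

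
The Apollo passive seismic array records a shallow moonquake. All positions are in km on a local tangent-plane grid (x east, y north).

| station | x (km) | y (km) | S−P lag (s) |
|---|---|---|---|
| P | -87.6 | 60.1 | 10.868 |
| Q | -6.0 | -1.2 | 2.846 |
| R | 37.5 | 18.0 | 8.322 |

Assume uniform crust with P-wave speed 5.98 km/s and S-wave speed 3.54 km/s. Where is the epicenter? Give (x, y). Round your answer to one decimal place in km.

Distance from S−P lag: d = Δt · v_P v_S / (v_P − v_S) = Δt · (5.98·3.54)/(5.98−3.54) ≈ 8.6759·Δt.
So d_P = 94.29, d_Q = 24.69, d_R = 72.20 km.
Circle about each station: (x + 87.6)² + (y − 60.1)² = 94.29²; (x + 6.0)² + (y + 1.2)² = 24.69²; (x − 37.5)² + (y − 18.0)² = 72.20².
Subtracting the P equation from the Q and R equations removes the quadratic terms:
163.2 x − 122.6 y = -2967.32
250.2 x − 84.2 y = -5877.76
Solving the 2×2 system: x ≈ -27.8, y ≈ -12.8 km.
Check against P (with the unrounded x, y): √((x + 87.6)²+(y − 60.1)²) = 94.29 ≈ 94.29 km. ✓

x ≈ -27.8 km, y ≈ -12.8 km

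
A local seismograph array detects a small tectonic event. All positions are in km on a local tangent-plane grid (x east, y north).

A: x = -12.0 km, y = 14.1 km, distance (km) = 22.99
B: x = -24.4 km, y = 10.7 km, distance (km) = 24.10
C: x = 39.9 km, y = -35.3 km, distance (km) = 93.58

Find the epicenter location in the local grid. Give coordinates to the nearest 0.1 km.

Circle about each station: (x + 12.0)² + (y − 14.1)² = 22.99²; (x + 24.4)² + (y − 10.7)² = 24.10²; (x − 39.9)² + (y + 35.3)² = 93.58².
Subtracting pairs of circle equations eliminates x²+y² and gives linear equations (the radical axes):
-24.8 x − 6.8 y = 314.77
103.8 x − 98.8 y = -5733.39
Solving the 2×2 system: x ≈ -22.2, y ≈ 34.7 km.
Check against A (with the unrounded x, y): √((x + 12.0)²+(y − 14.1)²) = 22.99 ≈ 22.99 km. ✓

-22.2 km east, 34.7 km north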